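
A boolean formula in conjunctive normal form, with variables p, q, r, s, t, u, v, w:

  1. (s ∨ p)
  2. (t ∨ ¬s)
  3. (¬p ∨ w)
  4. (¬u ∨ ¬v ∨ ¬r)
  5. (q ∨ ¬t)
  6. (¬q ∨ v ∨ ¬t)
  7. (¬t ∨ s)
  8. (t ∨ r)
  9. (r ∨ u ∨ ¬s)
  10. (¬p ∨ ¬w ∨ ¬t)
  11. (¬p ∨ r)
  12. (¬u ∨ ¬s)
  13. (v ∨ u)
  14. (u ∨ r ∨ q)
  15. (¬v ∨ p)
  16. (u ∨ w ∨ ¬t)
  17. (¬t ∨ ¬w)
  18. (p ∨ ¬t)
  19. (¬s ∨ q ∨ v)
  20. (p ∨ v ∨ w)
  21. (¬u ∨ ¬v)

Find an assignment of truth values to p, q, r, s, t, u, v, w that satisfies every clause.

p=T, q=T, r=T, s=F, t=F, u=F, v=T, w=T

Check each clause:
  1. (p ∨ s) — p is true.
  2. (¬s ∨ t) — ¬s is true.
  3. (¬p ∨ w) — w is true.
  4. (¬u ∨ ¬v ∨ ¬r) — ¬u is true.
  5. (¬t ∨ q) — q is true.
  6. (v ∨ ¬q ∨ ¬t) — ¬t is true.
  7. (s ∨ ¬t) — ¬t is true.
  8. (r ∨ t) — r is true.
  9. (u ∨ r ∨ ¬s) — r is true.
  10. (¬w ∨ ¬t ∨ ¬p) — ¬t is true.
  11. (r ∨ ¬p) — r is true.
  12. (¬u ∨ ¬s) — ¬u is true.
  13. (u ∨ v) — v is true.
  14. (u ∨ r ∨ q) — q is true.
  15. (¬v ∨ p) — p is true.
  16. (w ∨ u ∨ ¬t) — w is true.
  17. (¬t ∨ ¬w) — ¬t is true.
  18. (p ∨ ¬t) — p is true.
  19. (q ∨ ¬s ∨ v) — q is true.
  20. (p ∨ w ∨ v) — w is true.
  21. (¬u ∨ ¬v) — ¬u is true.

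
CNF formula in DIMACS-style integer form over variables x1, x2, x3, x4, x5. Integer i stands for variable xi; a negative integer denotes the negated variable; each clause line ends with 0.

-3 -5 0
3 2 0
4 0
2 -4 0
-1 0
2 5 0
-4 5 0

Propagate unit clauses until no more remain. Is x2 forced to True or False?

Unit clause (x4) sets x4 = True.
(x2 ∨ ¬x4) with x4 = True leaves only x2, so x2 = True.

True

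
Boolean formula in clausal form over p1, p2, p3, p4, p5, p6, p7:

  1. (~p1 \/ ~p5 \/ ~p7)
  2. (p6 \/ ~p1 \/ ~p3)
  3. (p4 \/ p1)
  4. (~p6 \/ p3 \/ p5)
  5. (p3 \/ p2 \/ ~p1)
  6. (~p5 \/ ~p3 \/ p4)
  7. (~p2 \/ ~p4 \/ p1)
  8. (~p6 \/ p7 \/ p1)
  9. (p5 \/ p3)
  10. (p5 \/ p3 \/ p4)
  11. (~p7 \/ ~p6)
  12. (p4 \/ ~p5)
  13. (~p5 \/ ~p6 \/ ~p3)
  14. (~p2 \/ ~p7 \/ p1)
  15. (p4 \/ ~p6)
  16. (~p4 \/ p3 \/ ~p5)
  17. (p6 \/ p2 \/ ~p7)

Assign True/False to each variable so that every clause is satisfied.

Branch on p1: take p1 = False.
  then p4 is forced to True.
  then p2 is forced to False.
Try p3 = True.
The remaining clauses are satisfied by p5 = False, p6 = False, p7 = False.
Every clause has at least one true literal under this assignment.
Check each clause:
  1. (~p5 \/ ~p1 \/ ~p7) — ~p7 is true.
  2. (~p3 \/ ~p1 \/ p6) — ~p1 is true.
  3. (p4 \/ p1) — p4 is true.
  4. (p3 \/ ~p6 \/ p5) — ~p6 is true.
  5. (~p1 \/ p2 \/ p3) — p3 is true.
  6. (~p5 \/ p4 \/ ~p3) — ~p5 is true.
  7. (~p2 \/ p1 \/ ~p4) — ~p2 is true.
  8. (~p6 \/ p1 \/ p7) — ~p6 is true.
  9. (p5 \/ p3) — p3 is true.
  10. (p5 \/ p4 \/ p3) — p3 is true.
  11. (~p6 \/ ~p7) — ~p7 is true.
  12. (~p5 \/ p4) — ~p5 is true.
  13. (~p3 \/ ~p5 \/ ~p6) — ~p6 is true.
  14. (~p2 \/ p1 \/ ~p7) — ~p7 is true.
  15. (p4 \/ ~p6) — ~p6 is true.
  16. (~p4 \/ p3 \/ ~p5) — p3 is true.
  17. (~p7 \/ p2 \/ p6) — ~p7 is true.

p1 = False, p2 = False, p3 = True, p4 = True, p5 = False, p6 = False, p7 = False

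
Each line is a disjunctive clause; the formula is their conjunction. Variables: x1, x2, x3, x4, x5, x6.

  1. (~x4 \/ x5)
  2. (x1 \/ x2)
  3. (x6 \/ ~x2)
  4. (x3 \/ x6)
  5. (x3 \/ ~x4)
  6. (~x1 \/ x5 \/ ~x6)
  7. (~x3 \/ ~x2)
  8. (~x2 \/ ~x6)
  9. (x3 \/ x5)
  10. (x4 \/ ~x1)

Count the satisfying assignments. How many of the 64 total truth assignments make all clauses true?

Satisfying assignments:
  x1=1 x2=0 x3=1 x4=1 x5=1 x6=0
  x1=1 x2=0 x3=1 x4=1 x5=1 x6=1
That's 2 in total.

2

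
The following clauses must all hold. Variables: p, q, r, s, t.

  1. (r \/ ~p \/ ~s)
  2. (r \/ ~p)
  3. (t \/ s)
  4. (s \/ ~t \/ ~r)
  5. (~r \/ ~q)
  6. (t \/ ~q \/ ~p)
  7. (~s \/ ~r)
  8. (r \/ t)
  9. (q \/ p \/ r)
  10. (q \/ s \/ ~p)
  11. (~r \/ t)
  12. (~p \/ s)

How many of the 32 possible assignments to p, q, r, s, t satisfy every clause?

2

Satisfying assignments:
  p=F q=T r=F s=F t=T
  p=F q=T r=F s=T t=T
That's 2 in total.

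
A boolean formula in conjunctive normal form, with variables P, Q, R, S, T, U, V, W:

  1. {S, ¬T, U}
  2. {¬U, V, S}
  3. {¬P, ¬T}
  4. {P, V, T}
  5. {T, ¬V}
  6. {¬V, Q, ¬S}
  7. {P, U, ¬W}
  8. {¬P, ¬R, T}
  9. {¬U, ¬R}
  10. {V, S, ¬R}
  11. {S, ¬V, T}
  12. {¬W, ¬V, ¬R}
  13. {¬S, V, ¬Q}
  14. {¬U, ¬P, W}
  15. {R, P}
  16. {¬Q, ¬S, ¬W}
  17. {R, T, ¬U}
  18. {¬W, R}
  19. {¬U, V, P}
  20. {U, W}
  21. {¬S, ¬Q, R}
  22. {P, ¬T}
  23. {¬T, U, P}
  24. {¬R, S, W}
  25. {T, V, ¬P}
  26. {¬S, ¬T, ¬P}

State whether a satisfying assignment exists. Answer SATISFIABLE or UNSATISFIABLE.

P = True:
  propagation gives T=False, V=False; an empty clause results — contradiction.
P = False:
  propagation gives R=True, U=False, W=False; an empty clause results — contradiction.
Every branch closes, so no satisfying assignment exists.

UNSATISFIABLE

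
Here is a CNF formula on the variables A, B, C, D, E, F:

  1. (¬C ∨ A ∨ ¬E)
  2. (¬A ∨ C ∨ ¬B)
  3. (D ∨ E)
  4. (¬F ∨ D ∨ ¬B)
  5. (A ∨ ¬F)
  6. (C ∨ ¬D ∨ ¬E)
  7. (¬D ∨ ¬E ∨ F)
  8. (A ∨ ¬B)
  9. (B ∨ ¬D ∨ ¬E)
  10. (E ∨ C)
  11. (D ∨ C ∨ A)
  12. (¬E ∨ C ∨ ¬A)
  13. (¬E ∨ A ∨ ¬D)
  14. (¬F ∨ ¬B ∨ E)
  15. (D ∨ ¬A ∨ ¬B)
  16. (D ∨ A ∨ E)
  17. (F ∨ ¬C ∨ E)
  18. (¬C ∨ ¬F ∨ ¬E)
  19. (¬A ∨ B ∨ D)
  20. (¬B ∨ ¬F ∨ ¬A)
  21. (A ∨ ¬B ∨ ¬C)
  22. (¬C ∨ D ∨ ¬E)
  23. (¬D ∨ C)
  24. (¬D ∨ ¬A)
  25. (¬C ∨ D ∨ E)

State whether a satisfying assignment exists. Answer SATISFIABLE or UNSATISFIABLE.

UNSATISFIABLE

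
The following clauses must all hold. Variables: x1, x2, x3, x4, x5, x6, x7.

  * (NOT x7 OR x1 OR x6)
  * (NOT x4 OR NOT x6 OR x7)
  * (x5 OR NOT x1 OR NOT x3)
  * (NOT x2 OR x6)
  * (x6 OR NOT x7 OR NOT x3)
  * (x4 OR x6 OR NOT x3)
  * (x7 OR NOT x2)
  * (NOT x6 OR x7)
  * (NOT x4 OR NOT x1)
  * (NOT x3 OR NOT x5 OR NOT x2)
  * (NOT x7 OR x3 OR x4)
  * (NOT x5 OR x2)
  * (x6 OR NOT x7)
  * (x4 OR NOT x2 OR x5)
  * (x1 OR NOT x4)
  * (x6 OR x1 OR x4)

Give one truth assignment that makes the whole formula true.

Branch on x1: take x1 = False.
  then x4 is forced to False.
  then x6 is forced to True.
  then x7 is forced to True.
  then x3 is forced to True.
Set x2 = False and propagate.
  then x5 is forced to False.
Check each clause:
  1. (x1 OR x6 OR NOT x7) — x6 is true.
  2. (NOT x4 OR x7 OR NOT x6) — NOT x4 is true.
  3. (NOT x1 OR x5 OR NOT x3) — NOT x1 is true.
  4. (x6 OR NOT x2) — NOT x2 is true.
  5. (NOT x7 OR NOT x3 OR x6) — x6 is true.
  6. (x6 OR NOT x3 OR x4) — x6 is true.
  7. (NOT x2 OR x7) — NOT x2 is true.
  8. (x7 OR NOT x6) — x7 is true.
  9. (NOT x1 OR NOT x4) — NOT x4 is true.
  10. (NOT x2 OR NOT x5 OR NOT x3) — NOT x5 is true.
  11. (x3 OR x4 OR NOT x7) — x3 is true.
  12. (x2 OR NOT x5) — NOT x5 is true.
  13. (x6 OR NOT x7) — x6 is true.
  14. (x5 OR x4 OR NOT x2) — NOT x2 is true.
  15. (x1 OR NOT x4) — NOT x4 is true.
  16. (x4 OR x6 OR x1) — x6 is true.

x1 = False, x2 = False, x3 = True, x4 = False, x5 = False, x6 = True, x7 = True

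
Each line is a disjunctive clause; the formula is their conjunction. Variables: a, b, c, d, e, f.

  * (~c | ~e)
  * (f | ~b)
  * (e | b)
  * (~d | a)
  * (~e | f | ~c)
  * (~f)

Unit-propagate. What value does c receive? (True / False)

(~f) stands alone — f = False.
From (f | ~b) and f = False: b = False.
(e | b): since b = False, the clause reduces to (e). e = True.
From (~c | ~e) and e = True: c = False.

False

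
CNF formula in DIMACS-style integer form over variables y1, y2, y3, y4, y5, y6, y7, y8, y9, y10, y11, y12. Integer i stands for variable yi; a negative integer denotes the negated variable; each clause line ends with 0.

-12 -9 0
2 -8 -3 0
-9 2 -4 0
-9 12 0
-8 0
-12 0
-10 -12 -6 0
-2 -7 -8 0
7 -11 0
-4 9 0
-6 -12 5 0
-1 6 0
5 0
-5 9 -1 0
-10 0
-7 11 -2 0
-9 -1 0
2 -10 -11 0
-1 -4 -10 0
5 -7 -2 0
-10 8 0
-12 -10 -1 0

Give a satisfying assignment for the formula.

y1 = F, y2 = F, y3 = F, y4 = F, y5 = T, y6 = F, y7 = T, y8 = F, y9 = F, y10 = F, y11 = F, y12 = F

The clause (!y8) is unit: y8 must be False.
(!y12) is a unit clause, so y12 = False.
The clause (!y9) is unit: y9 must be False.
Unit propagation: (!y4) forces y4 = False.
Unit propagation: (y5) forces y5 = True.
The clause (!y1) is unit: y1 must be False.
Unit propagation: (!y10) forces y10 = False.
Pure literal: y2 appears only negated; assign y2 = False.
Set y7 = True and propagate.
y3, y6, y11 are now unconstrained; take y3 = False, y6 = False, y11 = False.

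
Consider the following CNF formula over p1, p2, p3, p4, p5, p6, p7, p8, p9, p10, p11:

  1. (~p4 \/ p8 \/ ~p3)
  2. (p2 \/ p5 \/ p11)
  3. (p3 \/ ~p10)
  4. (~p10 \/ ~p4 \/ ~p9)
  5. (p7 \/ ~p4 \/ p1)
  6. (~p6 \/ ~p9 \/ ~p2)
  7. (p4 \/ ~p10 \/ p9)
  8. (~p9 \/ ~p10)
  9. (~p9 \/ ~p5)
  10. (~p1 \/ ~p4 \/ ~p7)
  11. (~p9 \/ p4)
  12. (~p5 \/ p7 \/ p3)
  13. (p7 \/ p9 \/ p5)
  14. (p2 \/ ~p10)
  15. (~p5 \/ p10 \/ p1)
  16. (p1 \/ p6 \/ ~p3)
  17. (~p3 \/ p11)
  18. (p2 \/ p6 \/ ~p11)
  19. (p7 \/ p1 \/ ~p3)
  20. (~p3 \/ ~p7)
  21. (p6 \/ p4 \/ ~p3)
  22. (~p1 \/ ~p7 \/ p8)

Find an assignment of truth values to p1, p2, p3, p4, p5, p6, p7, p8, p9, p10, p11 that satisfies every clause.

p1=F  p2=T  p3=F  p4=T  p5=F  p6=F  p7=T  p8=F  p9=T  p10=F  p11=T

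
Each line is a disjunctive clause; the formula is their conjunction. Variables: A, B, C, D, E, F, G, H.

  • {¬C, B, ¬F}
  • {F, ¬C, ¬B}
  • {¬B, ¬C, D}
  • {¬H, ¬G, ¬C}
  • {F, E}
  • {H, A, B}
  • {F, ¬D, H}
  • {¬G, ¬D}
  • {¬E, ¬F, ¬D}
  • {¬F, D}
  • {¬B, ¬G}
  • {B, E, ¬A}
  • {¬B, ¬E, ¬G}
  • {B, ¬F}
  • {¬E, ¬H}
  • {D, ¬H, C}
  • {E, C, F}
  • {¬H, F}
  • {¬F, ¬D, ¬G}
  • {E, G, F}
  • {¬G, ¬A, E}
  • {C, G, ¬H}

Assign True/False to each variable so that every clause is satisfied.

A = 1, B = 1, C = 1, D = 1, E = 0, F = 1, G = 0, H = 1

Check each clause:
  1. {B, ¬C, ¬F} — B is true.
  2. {¬B, F, ¬C} — F is true.
  3. {¬B, D, ¬C} — D is true.
  4. {¬H, ¬G, ¬C} — ¬G is true.
  5. {E, F} — F is true.
  6. {A, H, B} — H is true.
  7. {H, F, ¬D} — H is true.
  8. {¬D, ¬G} — ¬G is true.
  9. {¬D, ¬E, ¬F} — ¬E is true.
  10. {D, ¬F} — D is true.
  11. {¬B, ¬G} — ¬G is true.
  12. {B, E, ¬A} — B is true.
  13. {¬B, ¬G, ¬E} — ¬G is true.
  14. {B, ¬F} — B is true.
  15. {¬H, ¬E} — ¬E is true.
  16. {D, C, ¬H} — C is true.
  17. {C, F, E} — C is true.
  18. {F, ¬H} — F is true.
  19. {¬D, ¬G, ¬F} — ¬G is true.
  20. {E, G, F} — F is true.
  21. {E, ¬G, ¬A} — ¬G is true.
  22. {¬H, C, G} — C is true.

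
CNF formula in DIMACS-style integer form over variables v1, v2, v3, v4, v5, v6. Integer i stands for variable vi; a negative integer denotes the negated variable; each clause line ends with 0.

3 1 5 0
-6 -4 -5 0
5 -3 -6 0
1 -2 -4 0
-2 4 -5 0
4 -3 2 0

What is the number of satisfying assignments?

Split on v4, then v5.
  v4=T, v5=T: v3 free; 3 ways for (v1,v2,v6) × 2^1 = 6.
  v4=T, v5=F: 7 of the 16 assignments to (v1,v2,v3,v6) work.
  v4=F, v5=T: remaining (v1,v2,v3,v6) ∈ {(F,F,F,F); (F,F,F,T); (T,F,F,F); (T,F,F,T)} — 4.
  v4=F, v5=F: 6 of the 16 assignments to (v1,v2,v3,v6) work.
Total: 6 + 7 + 4 + 6 = 23.

23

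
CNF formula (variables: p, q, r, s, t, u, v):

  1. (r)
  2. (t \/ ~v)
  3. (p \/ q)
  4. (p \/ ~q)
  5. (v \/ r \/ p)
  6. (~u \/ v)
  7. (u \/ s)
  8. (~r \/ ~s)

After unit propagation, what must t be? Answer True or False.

True

Unit clause (r) sets r = True.
From (~r \/ ~s) and r = True: s = False.
In (u \/ s), s is now false; u must hold, so u = True.
In (~u \/ v), ~u is now false; v must hold, so v = True.
(~v \/ t): since v = True, the clause reduces to (t). t = True.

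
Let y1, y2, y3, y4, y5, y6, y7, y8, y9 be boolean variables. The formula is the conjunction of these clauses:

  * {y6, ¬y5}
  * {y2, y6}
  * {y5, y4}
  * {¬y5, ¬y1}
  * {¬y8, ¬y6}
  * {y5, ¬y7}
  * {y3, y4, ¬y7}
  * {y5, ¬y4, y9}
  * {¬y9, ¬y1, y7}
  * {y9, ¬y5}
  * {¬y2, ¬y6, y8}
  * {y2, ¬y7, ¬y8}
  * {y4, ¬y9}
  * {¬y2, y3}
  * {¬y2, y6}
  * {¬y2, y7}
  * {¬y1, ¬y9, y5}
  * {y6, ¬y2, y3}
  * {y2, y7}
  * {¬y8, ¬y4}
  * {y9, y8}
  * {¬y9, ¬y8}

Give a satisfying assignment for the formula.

y1=False, y2=False, y3=True, y4=True, y5=True, y6=True, y7=True, y8=False, y9=True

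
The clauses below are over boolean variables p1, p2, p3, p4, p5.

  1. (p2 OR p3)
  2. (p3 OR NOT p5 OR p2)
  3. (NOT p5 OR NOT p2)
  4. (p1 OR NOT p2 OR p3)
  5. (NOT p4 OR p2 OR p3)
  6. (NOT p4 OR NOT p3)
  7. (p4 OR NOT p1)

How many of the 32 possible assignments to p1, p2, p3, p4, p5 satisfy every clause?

4

The models are:
  p1=0 p2=0 p3=1 p4=0 p5=0
  p1=0 p2=0 p3=1 p4=0 p5=1
  p1=0 p2=1 p3=1 p4=0 p5=0
  p1=1 p2=1 p3=0 p4=1 p5=0
Count: 4.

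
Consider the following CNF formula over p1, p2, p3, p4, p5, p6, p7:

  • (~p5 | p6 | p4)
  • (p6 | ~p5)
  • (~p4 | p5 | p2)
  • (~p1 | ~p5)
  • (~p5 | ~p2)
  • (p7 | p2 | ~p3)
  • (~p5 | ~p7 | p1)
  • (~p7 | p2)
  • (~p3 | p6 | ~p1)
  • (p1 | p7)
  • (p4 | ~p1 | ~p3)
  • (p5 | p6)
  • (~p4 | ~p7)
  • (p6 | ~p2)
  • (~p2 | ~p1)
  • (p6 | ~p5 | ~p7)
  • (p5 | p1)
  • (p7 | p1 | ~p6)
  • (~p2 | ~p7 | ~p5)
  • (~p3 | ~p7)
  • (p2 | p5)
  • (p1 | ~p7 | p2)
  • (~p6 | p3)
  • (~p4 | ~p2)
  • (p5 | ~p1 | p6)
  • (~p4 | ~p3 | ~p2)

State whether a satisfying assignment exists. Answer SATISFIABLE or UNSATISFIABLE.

p5 = True:
  propagation gives p6=True, p1=False, p2=False, p7=False; an empty clause results — contradiction.
p5 = False:
  propagation gives p6=True, p1=True, p2=False; an empty clause results — contradiction.
Every branch closes, so no satisfying assignment exists.

UNSATISFIABLE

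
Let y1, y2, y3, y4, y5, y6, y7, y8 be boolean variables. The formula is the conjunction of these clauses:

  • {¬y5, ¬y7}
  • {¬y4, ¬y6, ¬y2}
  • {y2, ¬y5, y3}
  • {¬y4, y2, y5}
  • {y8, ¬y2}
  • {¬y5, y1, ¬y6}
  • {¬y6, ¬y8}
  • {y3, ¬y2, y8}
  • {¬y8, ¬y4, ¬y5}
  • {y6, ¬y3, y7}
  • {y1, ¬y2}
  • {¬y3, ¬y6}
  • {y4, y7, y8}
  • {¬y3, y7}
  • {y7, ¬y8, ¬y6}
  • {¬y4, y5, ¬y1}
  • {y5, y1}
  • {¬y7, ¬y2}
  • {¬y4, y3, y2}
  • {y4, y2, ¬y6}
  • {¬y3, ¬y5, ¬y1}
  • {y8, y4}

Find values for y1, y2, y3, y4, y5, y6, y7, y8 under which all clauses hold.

y1 = T, y2 = T, y3 = F, y4 = F, y5 = F, y6 = F, y7 = F, y8 = T

Set y1 = True and propagate.
The remaining clauses are satisfied by y2 = True, y3 = False, y4 = False, y5 = False, y6 = False, y7 = False, y8 = True.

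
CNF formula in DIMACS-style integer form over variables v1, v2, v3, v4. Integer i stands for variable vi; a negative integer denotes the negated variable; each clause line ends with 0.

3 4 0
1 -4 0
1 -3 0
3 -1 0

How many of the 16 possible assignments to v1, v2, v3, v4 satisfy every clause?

4

The models are:
  v1=1 v2=0 v3=1 v4=0
  v1=1 v2=0 v3=1 v4=1
  v1=1 v2=1 v3=1 v4=0
  v1=1 v2=1 v3=1 v4=1
That's 4 in total.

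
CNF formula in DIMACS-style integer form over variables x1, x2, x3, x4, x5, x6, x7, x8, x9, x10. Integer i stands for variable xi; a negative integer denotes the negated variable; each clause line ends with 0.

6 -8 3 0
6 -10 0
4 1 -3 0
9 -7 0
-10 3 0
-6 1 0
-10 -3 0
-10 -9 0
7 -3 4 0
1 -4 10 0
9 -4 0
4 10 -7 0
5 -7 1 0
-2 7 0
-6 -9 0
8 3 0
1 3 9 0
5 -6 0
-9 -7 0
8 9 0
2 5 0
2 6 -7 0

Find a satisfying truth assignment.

x1=1, x2=0, x3=1, x4=1, x5=1, x6=0, x7=0, x8=0, x9=1, x10=0

Check each clause:
  1. {¬x8, x6, x3} — ¬x8 is true.
  2. {x6, ¬x10} — ¬x10 is true.
  3. {x1, ¬x3, x4} — x1 is true.
  4. {¬x7, x9} — x9 is true.
  5. {x3, ¬x10} — x3 is true.
  6. {¬x6, x1} — x1 is true.
  7. {¬x10, ¬x3} — ¬x10 is true.
  8. {¬x10, ¬x9} — ¬x10 is true.
  9. {x4, x7, ¬x3} — x4 is true.
  10. {¬x4, x1, x10} — x1 is true.
  11. {¬x4, x9} — x9 is true.
  12. {¬x7, x4, x10} — ¬x7 is true.
  13. {¬x7, x5, x1} — x1 is true.
  14. {¬x2, x7} — ¬x2 is true.
  15. {¬x6, ¬x9} — ¬x6 is true.
  16. {x8, x3} — x3 is true.
  17. {x1, x3, x9} — x9 is true.
  18. {x5, ¬x6} — ¬x6 is true.
  19. {¬x7, ¬x9} — ¬x7 is true.
  20. {x9, x8} — x9 is true.
  21. {x2, x5} — x5 is true.
  22. {x6, ¬x7, x2} — ¬x7 is true.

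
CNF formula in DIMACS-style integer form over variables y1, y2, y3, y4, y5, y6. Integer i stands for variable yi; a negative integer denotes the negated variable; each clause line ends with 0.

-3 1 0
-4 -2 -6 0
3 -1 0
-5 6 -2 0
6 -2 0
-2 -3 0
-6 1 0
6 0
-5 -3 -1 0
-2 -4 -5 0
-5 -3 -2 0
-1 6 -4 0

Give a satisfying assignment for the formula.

Unit propagation: (y6) forces y6 = True.
Unit propagation: (y1) forces y1 = True.
(y3) is a unit clause, so y3 = True.
(¬y2) is a unit clause, so y2 = False.
(¬y5) is a unit clause, so y5 = False.
y4 is now unconstrained; take y4 = True.
Every clause has at least one true literal under this assignment.
Check each clause:
  1. {y1, ¬y3} — y1 is true.
  2. {¬y2, ¬y6, ¬y4} — ¬y2 is true.
  3. {y3, ¬y1} — y3 is true.
  4. {¬y5, y6, ¬y2} — ¬y5 is true.
  5. {¬y2, y6} — y6 is true.
  6. {¬y3, ¬y2} — ¬y2 is true.
  7. {¬y6, y1} — y1 is true.
  8. {y6} — y6 is true.
  9. {¬y1, ¬y3, ¬y5} — ¬y5 is true.
  10. {¬y5, ¬y4, ¬y2} — ¬y5 is true.
  11. {¬y2, ¬y3, ¬y5} — ¬y5 is true.
  12. {¬y4, y6, ¬y1} — y6 is true.

y1 = True, y2 = False, y3 = True, y4 = True, y5 = False, y6 = True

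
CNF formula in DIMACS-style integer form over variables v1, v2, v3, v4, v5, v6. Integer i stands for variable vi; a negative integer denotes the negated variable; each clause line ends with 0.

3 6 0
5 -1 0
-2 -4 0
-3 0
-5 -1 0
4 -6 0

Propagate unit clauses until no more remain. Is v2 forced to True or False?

False

(~v3) is a unit clause: v3 = False.
(v6 | v3) with v3 = False leaves only v6, so v6 = True.
(v4 | ~v6): since v6 = True, the clause reduces to (v4). v4 = True.
(~v2 | ~v4) with v4 = True leaves only ~v2, so v2 = False.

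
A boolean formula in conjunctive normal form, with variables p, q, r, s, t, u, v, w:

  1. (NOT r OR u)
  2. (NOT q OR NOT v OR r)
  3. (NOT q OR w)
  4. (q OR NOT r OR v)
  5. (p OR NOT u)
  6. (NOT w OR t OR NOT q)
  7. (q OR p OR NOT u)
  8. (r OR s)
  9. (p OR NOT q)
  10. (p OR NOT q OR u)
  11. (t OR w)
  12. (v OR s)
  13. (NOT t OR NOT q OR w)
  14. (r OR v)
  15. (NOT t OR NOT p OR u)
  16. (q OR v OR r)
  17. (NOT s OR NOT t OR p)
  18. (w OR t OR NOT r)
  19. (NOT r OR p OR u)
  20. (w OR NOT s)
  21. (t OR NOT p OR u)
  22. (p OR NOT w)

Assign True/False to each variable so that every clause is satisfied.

p = T, q = T, r = T, s = T, t = T, u = T, v = T, w = T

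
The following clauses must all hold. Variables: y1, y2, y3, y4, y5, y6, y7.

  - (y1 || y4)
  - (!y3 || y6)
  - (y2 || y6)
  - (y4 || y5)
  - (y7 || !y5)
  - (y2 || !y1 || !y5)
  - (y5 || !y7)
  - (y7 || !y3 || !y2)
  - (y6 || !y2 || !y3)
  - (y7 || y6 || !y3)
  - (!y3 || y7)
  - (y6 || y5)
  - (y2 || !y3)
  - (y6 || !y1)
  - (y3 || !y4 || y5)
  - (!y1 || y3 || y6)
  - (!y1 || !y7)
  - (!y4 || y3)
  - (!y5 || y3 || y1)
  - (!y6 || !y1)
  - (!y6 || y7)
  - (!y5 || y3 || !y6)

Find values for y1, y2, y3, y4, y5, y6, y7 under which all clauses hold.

y1=False, y2=True, y3=True, y4=True, y5=True, y6=True, y7=True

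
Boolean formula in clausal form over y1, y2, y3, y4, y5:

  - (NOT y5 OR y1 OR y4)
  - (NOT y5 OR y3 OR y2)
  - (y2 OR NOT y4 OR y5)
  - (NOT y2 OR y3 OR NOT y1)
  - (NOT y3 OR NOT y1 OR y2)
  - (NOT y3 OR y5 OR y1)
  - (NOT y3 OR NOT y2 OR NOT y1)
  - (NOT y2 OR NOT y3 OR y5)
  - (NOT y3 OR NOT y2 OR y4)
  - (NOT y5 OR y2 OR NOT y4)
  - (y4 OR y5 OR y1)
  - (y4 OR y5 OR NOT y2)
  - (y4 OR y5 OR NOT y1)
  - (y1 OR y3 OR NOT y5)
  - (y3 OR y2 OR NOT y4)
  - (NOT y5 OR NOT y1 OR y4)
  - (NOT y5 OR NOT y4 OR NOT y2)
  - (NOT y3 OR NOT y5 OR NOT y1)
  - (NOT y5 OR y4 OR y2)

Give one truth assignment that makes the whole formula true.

y1=F  y2=T  y3=F  y4=T  y5=F

Check each clause:
  1. (y4 OR y1 OR NOT y5) — NOT y5 is true.
  2. (y3 OR y2 OR NOT y5) — y2 is true.
  3. (NOT y4 OR y2 OR y5) — y2 is true.
  4. (NOT y2 OR y3 OR NOT y1) — NOT y1 is true.
  5. (NOT y3 OR y2 OR NOT y1) — y2 is true.
  6. (y1 OR NOT y3 OR y5) — NOT y3 is true.
  7. (NOT y3 OR NOT y2 OR NOT y1) — NOT y3 is true.
  8. (NOT y2 OR NOT y3 OR y5) — NOT y3 is true.
  9. (y4 OR NOT y2 OR NOT y3) — y4 is true.
  10. (NOT y4 OR y2 OR NOT y5) — y2 is true.
  11. (y5 OR y1 OR y4) — y4 is true.
  12. (y4 OR y5 OR NOT y2) — y4 is true.
  13. (NOT y1 OR y4 OR y5) — y4 is true.
  14. (NOT y5 OR y3 OR y1) — NOT y5 is true.
  15. (y2 OR y3 OR NOT y4) — y2 is true.
  16. (y4 OR NOT y5 OR NOT y1) — NOT y5 is true.
  17. (NOT y5 OR NOT y4 OR NOT y2) — NOT y5 is true.
  18. (NOT y1 OR NOT y3 OR NOT y5) — NOT y5 is true.
  19. (y2 OR NOT y5 OR y4) — y2 is true.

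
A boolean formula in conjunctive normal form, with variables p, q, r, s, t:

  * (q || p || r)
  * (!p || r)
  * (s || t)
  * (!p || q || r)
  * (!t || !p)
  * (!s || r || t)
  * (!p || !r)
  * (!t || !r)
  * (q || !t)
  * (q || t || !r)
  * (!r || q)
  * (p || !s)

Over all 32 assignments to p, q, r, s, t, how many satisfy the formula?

1

The models are:
  p=F q=T r=F s=F t=T
That's 1 in total.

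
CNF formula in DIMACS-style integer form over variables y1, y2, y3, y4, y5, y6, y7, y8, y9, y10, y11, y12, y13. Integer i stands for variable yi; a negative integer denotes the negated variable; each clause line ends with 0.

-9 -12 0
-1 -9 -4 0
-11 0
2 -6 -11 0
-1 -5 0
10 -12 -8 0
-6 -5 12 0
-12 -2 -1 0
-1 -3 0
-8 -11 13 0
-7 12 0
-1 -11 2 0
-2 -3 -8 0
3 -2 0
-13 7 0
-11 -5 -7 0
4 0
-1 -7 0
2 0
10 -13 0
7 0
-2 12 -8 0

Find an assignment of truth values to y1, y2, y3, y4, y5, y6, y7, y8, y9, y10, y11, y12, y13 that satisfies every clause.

(!y11) is a unit clause, so y11 = False.
The clause (y4) is unit: y4 must be True.
(y2) is a unit clause, so y2 = True.
Unit propagation: (y3) forces y3 = True.
The clause (!y1) is unit: y1 must be False.
Unit propagation: (!y8) forces y8 = False.
Unit propagation: (y7) forces y7 = True.
The clause (y12) is unit: y12 must be True.
(!y9) is a unit clause, so y9 = False.
Pure literal: y10 appears only positively; assign y10 = True.
y5, y6, y13 are now unconstrained; take y5 = False, y6 = False, y13 = True.

y1 = F, y2 = T, y3 = T, y4 = T, y5 = F, y6 = F, y7 = T, y8 = F, y9 = F, y10 = T, y11 = F, y12 = T, y13 = T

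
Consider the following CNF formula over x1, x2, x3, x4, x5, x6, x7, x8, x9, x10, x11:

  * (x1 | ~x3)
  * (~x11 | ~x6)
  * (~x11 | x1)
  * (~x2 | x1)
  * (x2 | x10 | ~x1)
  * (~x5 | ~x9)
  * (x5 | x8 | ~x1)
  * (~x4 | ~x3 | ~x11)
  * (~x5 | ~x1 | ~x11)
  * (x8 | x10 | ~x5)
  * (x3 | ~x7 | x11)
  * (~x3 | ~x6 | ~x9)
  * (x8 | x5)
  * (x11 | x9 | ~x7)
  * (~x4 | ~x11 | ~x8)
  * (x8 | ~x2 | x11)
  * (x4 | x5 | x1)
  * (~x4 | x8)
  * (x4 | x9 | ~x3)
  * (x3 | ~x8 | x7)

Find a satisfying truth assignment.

x1=T, x2=T, x3=T, x4=T, x5=T, x6=T, x7=F, x8=T, x9=F, x10=T, x11=F

x10 occurs only positively in the remaining clauses — set x10 = True.
Try x1 = True.
The remaining clauses are satisfied by x2 = True, x3 = True, x4 = True, x5 = True, x6 = True, x7 = False, x8 = True, x9 = False, x11 = False.
Every clause has at least one true literal under this assignment.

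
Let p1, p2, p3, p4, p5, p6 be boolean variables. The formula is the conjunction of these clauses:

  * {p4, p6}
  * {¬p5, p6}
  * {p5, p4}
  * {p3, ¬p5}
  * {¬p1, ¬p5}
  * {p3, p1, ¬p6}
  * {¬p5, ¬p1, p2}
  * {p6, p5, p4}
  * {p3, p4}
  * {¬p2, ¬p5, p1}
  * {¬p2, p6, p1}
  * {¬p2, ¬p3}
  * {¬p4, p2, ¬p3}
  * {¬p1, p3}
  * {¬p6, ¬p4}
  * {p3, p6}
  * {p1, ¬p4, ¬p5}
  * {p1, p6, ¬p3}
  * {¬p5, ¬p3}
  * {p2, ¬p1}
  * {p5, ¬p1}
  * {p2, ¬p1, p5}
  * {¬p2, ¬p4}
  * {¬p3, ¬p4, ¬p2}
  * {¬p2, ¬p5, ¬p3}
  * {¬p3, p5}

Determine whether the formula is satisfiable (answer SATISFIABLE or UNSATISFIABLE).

UNSATISFIABLE

p5 = True:
  propagation gives p6=True, p3=True; an empty clause results — contradiction.
p5 = False:
  propagation gives p4=True, p6=False, p3=True; an empty clause results — contradiction.
Every branch closes, so no satisfying assignment exists.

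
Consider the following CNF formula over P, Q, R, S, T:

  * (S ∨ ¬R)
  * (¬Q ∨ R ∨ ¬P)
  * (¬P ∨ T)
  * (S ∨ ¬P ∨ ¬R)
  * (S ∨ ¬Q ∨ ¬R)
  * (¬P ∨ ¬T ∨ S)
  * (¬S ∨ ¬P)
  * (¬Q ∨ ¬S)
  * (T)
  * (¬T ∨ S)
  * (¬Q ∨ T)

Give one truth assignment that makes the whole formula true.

(T) is a unit clause, so T = True.
Unit propagation: (S) forces S = True.
(¬P) is a unit clause, so P = False.
(¬Q) is a unit clause, so Q = False.
R is now unconstrained; take R = True.
Every clause has at least one true literal under this assignment.
Check each clause:
  1. (¬R ∨ S) — S is true.
  2. (¬Q ∨ R ∨ ¬P) — R is true.
  3. (¬P ∨ T) — T is true.
  4. (¬R ∨ ¬P ∨ S) — S is true.
  5. (S ∨ ¬Q ∨ ¬R) — S is true.
  6. (S ∨ ¬P ∨ ¬T) — S is true.
  7. (¬S ∨ ¬P) — ¬P is true.
  8. (¬S ∨ ¬Q) — ¬Q is true.
  9. (T) — T is true.
  10. (¬T ∨ S) — S is true.
  11. (¬Q ∨ T) — T is true.

P=F  Q=F  R=T  S=T  T=T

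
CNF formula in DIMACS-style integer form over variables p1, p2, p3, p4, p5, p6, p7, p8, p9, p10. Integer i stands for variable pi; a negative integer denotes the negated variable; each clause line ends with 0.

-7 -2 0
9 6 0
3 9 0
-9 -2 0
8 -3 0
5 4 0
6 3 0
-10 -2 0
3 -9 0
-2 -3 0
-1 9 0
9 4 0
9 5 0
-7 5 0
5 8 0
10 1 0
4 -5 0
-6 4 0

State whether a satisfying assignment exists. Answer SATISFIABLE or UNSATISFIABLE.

SATISFIABLE

Pure literal: p2 appears only negated; assign p2 = False.
p4 occurs only positively in the remaining clauses — set p4 = True.
Set p1 = True and propagate.
  then p9 is forced to True.
  then p3 is forced to True.
  then p8 is forced to True.
Try p5 = True.
p6, p7, p10 are now unconstrained; take p6 = True, p7 = False, p10 = True.
So p1 = 1, p2 = 0, p3 = 1, p4 = 1, p5 = 1, p6 = 1, p7 = 0, p8 = 1, p9 = 1, p10 = 1 is a satisfying assignment.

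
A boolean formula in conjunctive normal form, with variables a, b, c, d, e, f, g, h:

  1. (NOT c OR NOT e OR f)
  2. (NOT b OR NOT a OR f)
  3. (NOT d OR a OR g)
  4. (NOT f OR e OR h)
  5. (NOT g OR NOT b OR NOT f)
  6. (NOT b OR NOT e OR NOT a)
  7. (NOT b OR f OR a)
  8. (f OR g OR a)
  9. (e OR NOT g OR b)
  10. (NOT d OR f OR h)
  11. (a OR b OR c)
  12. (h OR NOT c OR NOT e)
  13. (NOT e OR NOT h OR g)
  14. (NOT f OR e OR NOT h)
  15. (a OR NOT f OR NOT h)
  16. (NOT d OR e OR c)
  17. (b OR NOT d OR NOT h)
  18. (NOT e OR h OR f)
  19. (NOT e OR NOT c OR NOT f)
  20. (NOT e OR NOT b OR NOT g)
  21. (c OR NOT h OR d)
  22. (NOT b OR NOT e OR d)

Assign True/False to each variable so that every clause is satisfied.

a=True, b=False, c=False, d=True, e=True, f=True, g=False, h=False

Check each clause:
  1. (NOT c OR f OR NOT e) — NOT c is true.
  2. (NOT b OR f OR NOT a) — f is true.
  3. (NOT d OR a OR g) — a is true.
  4. (e OR NOT f OR h) — e is true.
  5. (NOT g OR NOT f OR NOT b) — NOT g is true.
  6. (NOT e OR NOT b OR NOT a) — NOT b is true.
  7. (f OR NOT b OR a) — a is true.
  8. (f OR g OR a) — a is true.
  9. (e OR NOT g OR b) — NOT g is true.
  10. (NOT d OR f OR h) — f is true.
  11. (b OR c OR a) — a is true.
  12. (NOT c OR NOT e OR h) — NOT c is true.
  13. (NOT h OR g OR NOT e) — NOT h is true.
  14. (e OR NOT h OR NOT f) — NOT h is true.
  15. (NOT h OR NOT f OR a) — NOT h is true.
  16. (c OR NOT d OR e) — e is true.
  17. (NOT d OR NOT h OR b) — NOT h is true.
  18. (f OR h OR NOT e) — f is true.
  19. (NOT c OR NOT f OR NOT e) — NOT c is true.
  20. (NOT b OR NOT g OR NOT e) — NOT g is true.
  21. (c OR d OR NOT h) — NOT h is true.
  22. (NOT b OR NOT e OR d) — d is true.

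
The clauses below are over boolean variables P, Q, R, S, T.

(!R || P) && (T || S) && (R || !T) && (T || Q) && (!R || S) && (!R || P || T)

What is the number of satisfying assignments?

5

The models are:
  P=F Q=T R=F S=T T=F
  P=T Q=F R=T S=T T=T
  P=T Q=T R=F S=T T=F
  P=T Q=T R=T S=T T=F
  P=T Q=T R=T S=T T=T
That's 5 in total.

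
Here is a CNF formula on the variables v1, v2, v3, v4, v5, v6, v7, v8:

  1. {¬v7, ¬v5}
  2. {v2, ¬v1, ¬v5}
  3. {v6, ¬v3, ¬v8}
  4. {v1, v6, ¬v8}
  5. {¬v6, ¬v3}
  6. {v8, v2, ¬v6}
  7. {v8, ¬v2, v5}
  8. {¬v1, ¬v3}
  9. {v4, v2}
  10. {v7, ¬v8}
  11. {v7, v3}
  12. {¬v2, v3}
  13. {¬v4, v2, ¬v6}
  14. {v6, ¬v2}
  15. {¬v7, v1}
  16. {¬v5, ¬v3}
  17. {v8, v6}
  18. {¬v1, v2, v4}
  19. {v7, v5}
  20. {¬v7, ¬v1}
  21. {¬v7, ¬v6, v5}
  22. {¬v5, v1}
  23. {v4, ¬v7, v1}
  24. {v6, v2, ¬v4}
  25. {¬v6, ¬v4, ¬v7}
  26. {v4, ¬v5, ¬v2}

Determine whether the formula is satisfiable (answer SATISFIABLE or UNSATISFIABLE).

v2 = True:
  propagation gives v3=True, v6=False; an empty clause results — contradiction.
v2 = False:
  propagation gives v4=True, v6=False; an empty clause results — contradiction.
Every branch closes, so no satisfying assignment exists.

UNSATISFIABLE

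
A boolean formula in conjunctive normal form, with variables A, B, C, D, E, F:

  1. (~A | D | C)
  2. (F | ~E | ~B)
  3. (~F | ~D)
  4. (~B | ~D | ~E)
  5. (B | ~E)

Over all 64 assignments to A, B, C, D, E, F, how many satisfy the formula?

23

Split on B, then D.
  B=T, D=T: remaining (A,C,E,F) ∈ {(F,F,F,F); (F,T,F,F); (T,F,F,F); (T,T,F,F)} — 4.
  B=T, D=F: 9 of the 16 assignments to (A,C,E,F) work.
  B=F, D=T: remaining (A,C,E,F) ∈ {(F,F,F,F); (F,T,F,F); (T,F,F,F); (T,T,F,F)} — 4.
  B=F, D=F: F free; 3 ways for (A,C,E) × 2^1 = 6.
Total: 4 + 9 + 4 + 6 = 23.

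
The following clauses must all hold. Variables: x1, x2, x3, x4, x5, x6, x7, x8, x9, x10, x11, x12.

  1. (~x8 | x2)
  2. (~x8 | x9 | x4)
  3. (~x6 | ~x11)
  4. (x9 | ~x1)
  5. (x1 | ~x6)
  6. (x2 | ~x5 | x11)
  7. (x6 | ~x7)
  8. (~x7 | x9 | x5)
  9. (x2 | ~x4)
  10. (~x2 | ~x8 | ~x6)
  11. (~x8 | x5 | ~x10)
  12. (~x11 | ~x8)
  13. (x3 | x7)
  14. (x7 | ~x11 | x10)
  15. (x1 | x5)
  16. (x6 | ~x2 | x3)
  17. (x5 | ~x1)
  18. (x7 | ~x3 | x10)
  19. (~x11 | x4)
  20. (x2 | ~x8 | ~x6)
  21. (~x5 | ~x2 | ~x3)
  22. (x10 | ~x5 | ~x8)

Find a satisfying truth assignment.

x1=True, x2=True, x3=False, x4=True, x5=True, x6=True, x7=True, x8=False, x9=True, x10=False, x11=False, x12=True

Check each clause:
  1. (~x8 | x2) — ~x8 is true.
  2. (x4 | x9 | ~x8) — ~x8 is true.
  3. (~x6 | ~x11) — ~x11 is true.
  4. (x9 | ~x1) — x9 is true.
  5. (~x6 | x1) — x1 is true.
  6. (x11 | ~x5 | x2) — x2 is true.
  7. (~x7 | x6) — x6 is true.
  8. (x9 | x5 | ~x7) — x5 is true.
  9. (x2 | ~x4) — x2 is true.
  10. (~x6 | ~x8 | ~x2) — ~x8 is true.
  11. (~x10 | x5 | ~x8) — ~x8 is true.
  12. (~x8 | ~x11) — ~x8 is true.
  13. (x7 | x3) — x7 is true.
  14. (~x11 | x10 | x7) — ~x11 is true.
  15. (x5 | x1) — x1 is true.
  16. (x3 | x6 | ~x2) — x6 is true.
  17. (x5 | ~x1) — x5 is true.
  18. (x7 | ~x3 | x10) — ~x3 is true.
  19. (~x11 | x4) — x4 is true.
  20. (x2 | ~x6 | ~x8) — ~x8 is true.
  21. (~x3 | ~x5 | ~x2) — ~x3 is true.
  22. (~x5 | ~x8 | x10) — ~x8 is true.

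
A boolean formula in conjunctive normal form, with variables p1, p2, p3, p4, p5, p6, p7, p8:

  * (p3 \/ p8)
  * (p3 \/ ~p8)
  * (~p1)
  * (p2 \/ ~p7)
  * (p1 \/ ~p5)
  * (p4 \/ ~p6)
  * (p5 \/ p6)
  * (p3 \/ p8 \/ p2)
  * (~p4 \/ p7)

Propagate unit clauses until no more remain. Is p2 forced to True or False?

True

(~p1) stands alone — p1 = False.
From (p1 \/ ~p5) and p1 = False: p5 = False.
From (p5 \/ p6) and p5 = False: p6 = True.
(~p6 \/ p4) with p6 = True leaves only p4, so p4 = True.
From (p7 \/ ~p4) and p4 = True: p7 = True.
(p2 \/ ~p7): since p7 = True, the clause reduces to (p2). p2 = True.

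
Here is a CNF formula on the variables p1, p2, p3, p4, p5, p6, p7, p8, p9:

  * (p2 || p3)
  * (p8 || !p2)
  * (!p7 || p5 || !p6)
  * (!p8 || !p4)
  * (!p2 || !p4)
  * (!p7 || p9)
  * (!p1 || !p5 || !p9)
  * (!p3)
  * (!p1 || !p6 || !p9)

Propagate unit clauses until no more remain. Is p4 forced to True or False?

False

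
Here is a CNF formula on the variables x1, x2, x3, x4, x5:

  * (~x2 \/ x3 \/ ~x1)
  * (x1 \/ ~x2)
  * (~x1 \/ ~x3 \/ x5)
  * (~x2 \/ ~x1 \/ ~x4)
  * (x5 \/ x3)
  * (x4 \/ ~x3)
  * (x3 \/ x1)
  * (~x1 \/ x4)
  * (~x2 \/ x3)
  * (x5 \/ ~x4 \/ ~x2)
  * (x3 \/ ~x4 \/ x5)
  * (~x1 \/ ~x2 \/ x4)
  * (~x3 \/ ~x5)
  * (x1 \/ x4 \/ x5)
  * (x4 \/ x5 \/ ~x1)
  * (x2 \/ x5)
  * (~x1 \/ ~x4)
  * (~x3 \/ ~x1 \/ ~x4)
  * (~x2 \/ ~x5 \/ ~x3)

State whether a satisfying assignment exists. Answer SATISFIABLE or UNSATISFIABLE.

x1 = True:
  propagation gives x4=True; an empty clause results — contradiction.
x1 = False:
  propagation gives x2=False, x3=True, x4=True, x5=False; an empty clause results — contradiction.
Every branch closes, so no satisfying assignment exists.

UNSATISFIABLE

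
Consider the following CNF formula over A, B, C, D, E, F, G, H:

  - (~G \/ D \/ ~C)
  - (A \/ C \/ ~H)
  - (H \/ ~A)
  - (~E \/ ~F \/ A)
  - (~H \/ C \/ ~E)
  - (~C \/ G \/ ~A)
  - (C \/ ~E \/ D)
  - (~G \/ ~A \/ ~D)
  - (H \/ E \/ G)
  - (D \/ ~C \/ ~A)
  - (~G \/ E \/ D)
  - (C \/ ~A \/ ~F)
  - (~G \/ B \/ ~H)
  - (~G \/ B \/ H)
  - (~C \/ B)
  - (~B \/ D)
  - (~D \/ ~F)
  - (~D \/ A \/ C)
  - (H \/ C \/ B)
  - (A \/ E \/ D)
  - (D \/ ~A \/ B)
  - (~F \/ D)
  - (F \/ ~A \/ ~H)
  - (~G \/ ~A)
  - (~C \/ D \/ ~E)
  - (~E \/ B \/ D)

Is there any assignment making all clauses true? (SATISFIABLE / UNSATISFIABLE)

SATISFIABLE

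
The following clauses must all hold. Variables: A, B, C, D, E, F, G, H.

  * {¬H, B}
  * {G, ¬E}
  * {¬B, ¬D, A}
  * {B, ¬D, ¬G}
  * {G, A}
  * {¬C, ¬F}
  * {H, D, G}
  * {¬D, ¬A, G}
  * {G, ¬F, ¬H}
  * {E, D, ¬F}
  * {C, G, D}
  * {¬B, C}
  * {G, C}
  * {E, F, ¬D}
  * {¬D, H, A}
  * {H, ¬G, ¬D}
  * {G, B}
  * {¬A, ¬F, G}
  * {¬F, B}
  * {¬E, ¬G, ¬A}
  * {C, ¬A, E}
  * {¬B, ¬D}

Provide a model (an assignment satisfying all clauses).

A=F  B=F  C=T  D=F  E=T  F=F  G=T  H=F

Set A = False and propagate.
  then G is forced to True.
Set B = False and propagate.
  then H is forced to False.
  then D is forced to False.
  then F is forced to False.
C, E are now unconstrained; take C = True, E = True.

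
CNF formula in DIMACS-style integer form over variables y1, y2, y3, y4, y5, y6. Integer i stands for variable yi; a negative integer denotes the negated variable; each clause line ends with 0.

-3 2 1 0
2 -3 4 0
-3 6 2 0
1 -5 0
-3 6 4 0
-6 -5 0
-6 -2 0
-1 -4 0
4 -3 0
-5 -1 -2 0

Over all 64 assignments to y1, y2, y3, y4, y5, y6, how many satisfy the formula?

11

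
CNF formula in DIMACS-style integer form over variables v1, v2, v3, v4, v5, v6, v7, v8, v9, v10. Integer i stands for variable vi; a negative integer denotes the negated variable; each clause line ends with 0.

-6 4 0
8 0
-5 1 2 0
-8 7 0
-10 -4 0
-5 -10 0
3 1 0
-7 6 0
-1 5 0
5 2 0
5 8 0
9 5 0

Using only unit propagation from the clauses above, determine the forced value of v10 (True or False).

False

(v8) stands alone — v8 = True.
(NOT v8 OR v7) with v8 = True leaves only v7, so v7 = True.
From (NOT v7 OR v6) and v7 = True: v6 = True.
From (v4 OR NOT v6) and v6 = True: v4 = True.
From (NOT v4 OR NOT v10) and v4 = True: v10 = False.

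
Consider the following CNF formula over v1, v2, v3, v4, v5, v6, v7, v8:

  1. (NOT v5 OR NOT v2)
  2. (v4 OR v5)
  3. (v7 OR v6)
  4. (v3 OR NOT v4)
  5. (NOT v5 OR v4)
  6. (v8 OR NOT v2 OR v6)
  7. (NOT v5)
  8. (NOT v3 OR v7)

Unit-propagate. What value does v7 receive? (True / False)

True

(NOT v5) stands alone — v5 = False.
(v4 OR v5): since v5 = False, the clause reduces to (v4). v4 = True.
(NOT v4 OR v3) with v4 = True leaves only v3, so v3 = True.
In (v7 OR NOT v3), NOT v3 is now false; v7 must hold, so v7 = True.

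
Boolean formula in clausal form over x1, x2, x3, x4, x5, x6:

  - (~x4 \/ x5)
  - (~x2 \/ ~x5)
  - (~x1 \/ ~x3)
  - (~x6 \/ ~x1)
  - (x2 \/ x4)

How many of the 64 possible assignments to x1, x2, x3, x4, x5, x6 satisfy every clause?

10

Case analysis on x1 and x2:
  x1=T, x2=T: remaining (x3,x4,x5,x6) ∈ {(F,F,F,F)} — 1.
  x1=T, x2=F: remaining (x3,x4,x5,x6) ∈ {(F,T,T,F)} — 1.
  x1=F, x2=T: remaining (x3,x4,x5,x6) ∈ {(F,F,F,F); (F,F,F,T); (T,F,F,F); (T,F,F,T)} — 4.
  x1=F, x2=F: remaining (x3,x4,x5,x6) ∈ {(F,T,T,F); (F,T,T,T); (T,T,T,F); (T,T,T,T)} — 4.
Total: 1 + 1 + 4 + 4 = 10.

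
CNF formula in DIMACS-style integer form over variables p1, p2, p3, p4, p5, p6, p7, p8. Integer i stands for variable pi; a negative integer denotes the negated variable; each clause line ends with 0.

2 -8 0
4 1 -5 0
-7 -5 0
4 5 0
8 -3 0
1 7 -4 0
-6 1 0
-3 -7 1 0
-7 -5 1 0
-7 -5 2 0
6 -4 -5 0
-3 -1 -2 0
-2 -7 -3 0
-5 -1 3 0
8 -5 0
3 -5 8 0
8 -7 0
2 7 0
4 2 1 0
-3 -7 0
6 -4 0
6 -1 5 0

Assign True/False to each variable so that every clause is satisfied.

p1 = 1, p2 = 1, p3 = 0, p4 = 1, p5 = 0, p6 = 1, p7 = 0, p8 = 0

Check each clause:
  1. (¬p8 ∨ p2) — ¬p8 is true.
  2. (¬p5 ∨ p4 ∨ p1) — p1 is true.
  3. (¬p5 ∨ ¬p7) — ¬p7 is true.
  4. (p5 ∨ p4) — p4 is true.
  5. (¬p3 ∨ p8) — ¬p3 is true.
  6. (p7 ∨ p1 ∨ ¬p4) — p1 is true.
  7. (p1 ∨ ¬p6) — p1 is true.
  8. (p1 ∨ ¬p3 ∨ ¬p7) — p1 is true.
  9. (¬p7 ∨ ¬p5 ∨ p1) — ¬p7 is true.
  10. (¬p5 ∨ p2 ∨ ¬p7) — ¬p7 is true.
  11. (¬p4 ∨ ¬p5 ∨ p6) — ¬p5 is true.
  12. (¬p3 ∨ ¬p2 ∨ ¬p1) — ¬p3 is true.
  13. (¬p2 ∨ ¬p3 ∨ ¬p7) — ¬p7 is true.
  14. (¬p1 ∨ ¬p5 ∨ p3) — ¬p5 is true.
  15. (¬p5 ∨ p8) — ¬p5 is true.
  16. (p8 ∨ ¬p5 ∨ p3) — ¬p5 is true.
  17. (¬p7 ∨ p8) — ¬p7 is true.
  18. (p7 ∨ p2) — p2 is true.
  19. (p2 ∨ p1 ∨ p4) — p1 is true.
  20. (¬p3 ∨ ¬p7) — ¬p7 is true.
  21. (¬p4 ∨ p6) — p6 is true.
  22. (p6 ∨ p5 ∨ ¬p1) — p6 is true.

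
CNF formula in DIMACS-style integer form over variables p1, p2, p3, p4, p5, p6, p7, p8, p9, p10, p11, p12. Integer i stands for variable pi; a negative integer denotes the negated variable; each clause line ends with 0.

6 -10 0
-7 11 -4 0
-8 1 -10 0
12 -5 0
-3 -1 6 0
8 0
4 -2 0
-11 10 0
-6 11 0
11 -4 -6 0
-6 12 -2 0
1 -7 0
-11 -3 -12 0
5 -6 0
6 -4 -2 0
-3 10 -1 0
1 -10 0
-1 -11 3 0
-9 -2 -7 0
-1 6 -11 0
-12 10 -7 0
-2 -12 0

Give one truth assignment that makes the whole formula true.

Unit propagation: (p8) forces p8 = True.
p2 occurs only negated in the remaining clauses — set p2 = False.
p7 occurs only negated in the remaining clauses — set p7 = False.
Branch on p1: take p1 = False.
  then p10 is forced to False.
  then p11 is forced to False.
  then p6 is forced to False.
For the remaining variables, p3 = False, p4 = False, p5 = True, p9 = False, p12 = True works.
Every clause has at least one true literal under this assignment.

p1=0, p2=0, p3=0, p4=0, p5=1, p6=0, p7=0, p8=1, p9=0, p10=0, p11=0, p12=1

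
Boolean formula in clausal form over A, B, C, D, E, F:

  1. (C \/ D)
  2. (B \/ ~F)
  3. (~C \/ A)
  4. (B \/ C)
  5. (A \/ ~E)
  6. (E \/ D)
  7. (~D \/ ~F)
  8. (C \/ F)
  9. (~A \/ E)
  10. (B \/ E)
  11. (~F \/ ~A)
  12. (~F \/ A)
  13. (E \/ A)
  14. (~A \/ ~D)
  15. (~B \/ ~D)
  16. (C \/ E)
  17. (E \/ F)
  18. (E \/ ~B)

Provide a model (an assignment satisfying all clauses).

A = T, B = T, C = T, D = F, E = T, F = F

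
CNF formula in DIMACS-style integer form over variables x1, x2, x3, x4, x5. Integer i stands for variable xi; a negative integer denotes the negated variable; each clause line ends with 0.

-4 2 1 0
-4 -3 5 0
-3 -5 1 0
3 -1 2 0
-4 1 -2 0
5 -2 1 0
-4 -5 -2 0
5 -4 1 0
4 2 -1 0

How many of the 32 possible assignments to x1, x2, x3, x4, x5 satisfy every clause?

10

Case analysis on x1 and x2:
  x1=1, x2=1: 5 of the 8 assignments to (x3,x4,x5) work.
  x1=1, x2=0: remaining (x3,x4,x5) ∈ {(1,1,1)} — 1.
  x1=0, x2=1: remaining (x3,x4,x5) ∈ {(0,0,1)} — 1.
  x1=0, x2=0: remaining (x3,x4,x5) ∈ {(0,0,0); (0,0,1); (1,0,0)} — 3.
Total: 5 + 1 + 1 + 3 = 10.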